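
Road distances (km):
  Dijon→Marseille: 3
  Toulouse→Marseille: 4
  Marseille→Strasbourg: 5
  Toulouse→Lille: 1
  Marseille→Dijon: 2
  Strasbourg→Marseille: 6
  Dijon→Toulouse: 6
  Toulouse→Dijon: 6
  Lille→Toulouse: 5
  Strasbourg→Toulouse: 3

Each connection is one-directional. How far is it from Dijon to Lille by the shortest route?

Paths from Dijon to Lille:
Dijon - Toulouse - Lille: 6 + 1 = 7
Dijon - Marseille - Strasbourg - Toulouse - Lille: 3 + 5 + 3 + 1 = 12
Best route has total 7 km.

7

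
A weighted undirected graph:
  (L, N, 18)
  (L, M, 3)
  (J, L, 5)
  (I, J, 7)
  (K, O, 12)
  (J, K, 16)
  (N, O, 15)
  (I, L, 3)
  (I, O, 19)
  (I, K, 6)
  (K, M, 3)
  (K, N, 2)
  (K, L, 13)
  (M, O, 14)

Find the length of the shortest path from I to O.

Checking several routes:
I - L - M - O: 3 + 3 + 14 = 20
I - K - O: 6 + 12 = 18
I - O: 19
Shortest: 18.

18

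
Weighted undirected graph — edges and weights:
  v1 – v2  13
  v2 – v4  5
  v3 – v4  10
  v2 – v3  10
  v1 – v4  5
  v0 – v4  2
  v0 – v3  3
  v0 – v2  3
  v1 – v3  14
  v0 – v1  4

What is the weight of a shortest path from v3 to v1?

7

A few of the v3→v1 routes:
v3 -> v1: 14
v3 -> v4 -> v1: 10 + 5 = 15
v3 -> v0 -> v1: 3 + 4 = 7
v3 -> v0 -> v4 -> v1: 3 + 2 + 5 = 10
Shortest: 7.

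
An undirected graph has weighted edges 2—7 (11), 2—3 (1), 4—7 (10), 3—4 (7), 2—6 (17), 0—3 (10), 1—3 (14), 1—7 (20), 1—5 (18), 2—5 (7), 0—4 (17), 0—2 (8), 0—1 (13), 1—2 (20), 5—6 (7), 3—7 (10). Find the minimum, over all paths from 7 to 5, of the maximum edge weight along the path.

Checking several routes:
7 → 3 → 1 → 0 → 2 → 5: max(10, 14, 13, 8, 7) = 14
7 → 2 → 5: max(11, 7) = 11
7 → 3 → 0 → 2 → 5: max(10, 10, 8, 7) = 10
7 → 4 → 3 → 2 → 5: max(10, 7, 1, 7) = 10
7 → 4 → 3 → 0 → 2 → 5: max(10, 7, 10, 8, 7) = 10
7 → 3 → 2 → 5: max(10, 1, 7) = 10
The minimum achievable maximum is 10.

10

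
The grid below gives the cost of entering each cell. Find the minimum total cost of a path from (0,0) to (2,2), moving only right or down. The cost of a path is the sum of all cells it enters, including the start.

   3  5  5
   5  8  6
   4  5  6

Path [0,0] [1,0] [2,0] [2,1] [2,2]: 3 + 5 + 4 + 5 + 6 = 23.
For comparison, the top-then-right route costs 25.

23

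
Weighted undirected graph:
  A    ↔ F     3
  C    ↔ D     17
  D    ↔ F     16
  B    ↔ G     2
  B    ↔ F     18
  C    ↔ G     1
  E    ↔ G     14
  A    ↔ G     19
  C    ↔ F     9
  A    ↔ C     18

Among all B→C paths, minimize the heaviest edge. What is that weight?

A few of the B→C routes:
B→F→A→C: max(18, 3, 18) = 18
B→G→C: max(2, 1) = 2
B→F→D→C: max(18, 16, 17) = 18
Best route has worst link 2.

2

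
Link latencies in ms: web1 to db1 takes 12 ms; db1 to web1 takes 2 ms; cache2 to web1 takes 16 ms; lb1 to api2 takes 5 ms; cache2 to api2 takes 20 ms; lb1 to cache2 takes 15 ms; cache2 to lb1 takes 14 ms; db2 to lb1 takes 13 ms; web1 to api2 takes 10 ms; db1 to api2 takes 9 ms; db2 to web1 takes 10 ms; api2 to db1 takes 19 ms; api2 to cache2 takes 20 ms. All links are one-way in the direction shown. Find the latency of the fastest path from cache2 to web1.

16

Paths from cache2 to web1:
cache2 - api2 - db1 - web1: 20 + 19 + 2 = 41
cache2 - web1: 16
cache2 - lb1 - api2 - db1 - web1: 14 + 5 + 19 + 2 = 40
Shortest: 16 ms.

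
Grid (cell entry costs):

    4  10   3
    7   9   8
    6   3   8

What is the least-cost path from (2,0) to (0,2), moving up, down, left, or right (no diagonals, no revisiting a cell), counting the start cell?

Take r2c0 → r2c1 → r2c2 → r1c2 → r0c2 for a total of 6 + 3 + 8 + 8 + 3 = 28.

28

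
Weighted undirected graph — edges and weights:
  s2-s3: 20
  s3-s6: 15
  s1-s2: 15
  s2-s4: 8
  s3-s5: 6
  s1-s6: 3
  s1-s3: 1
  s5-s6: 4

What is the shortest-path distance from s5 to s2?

Some routes from s5 to s2:
s5 - s6 - s1 - s2: 4 + 3 + 15 = 22
s5 - s3 - s2: 6 + 20 = 26
s5 - s3 - s1 - s2: 6 + 1 + 15 = 22
Best route has total 22.

22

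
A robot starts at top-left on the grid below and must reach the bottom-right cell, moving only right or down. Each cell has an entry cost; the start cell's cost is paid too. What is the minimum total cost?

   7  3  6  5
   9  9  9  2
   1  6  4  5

28

Cheapest: r0c0 → r0c1 → r0c2 → r0c3 → r1c3 → r2c3
  7 + 3 + 6 + 5 + 2 + 5 = 28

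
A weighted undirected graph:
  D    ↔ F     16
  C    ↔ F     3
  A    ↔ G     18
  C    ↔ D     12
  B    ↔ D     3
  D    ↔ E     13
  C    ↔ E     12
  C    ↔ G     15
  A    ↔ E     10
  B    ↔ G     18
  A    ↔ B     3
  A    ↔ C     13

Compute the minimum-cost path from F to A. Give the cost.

16

Comparing a few candidate routes:
F -> C -> A: 3 + 13 = 16
F -> C -> D -> B -> A: 3 + 12 + 3 + 3 = 21
F -> D -> B -> A: 16 + 3 + 3 = 22
F -> C -> E -> A: 3 + 12 + 10 = 25
Shortest: 16.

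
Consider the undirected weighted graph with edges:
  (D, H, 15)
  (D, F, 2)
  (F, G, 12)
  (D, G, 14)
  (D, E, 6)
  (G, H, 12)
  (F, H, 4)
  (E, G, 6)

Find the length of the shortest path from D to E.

6

Candidate routes:
D - G - E: 14 + 6 = 20
D - E: 6
D - H - F - G - E: 15 + 4 + 12 + 6 = 37
D - H - G - E: 15 + 12 + 6 = 33
D - F - H - G - E: 2 + 4 + 12 + 6 = 24
D - F - G - E: 2 + 12 + 6 = 20
The minimum is 6.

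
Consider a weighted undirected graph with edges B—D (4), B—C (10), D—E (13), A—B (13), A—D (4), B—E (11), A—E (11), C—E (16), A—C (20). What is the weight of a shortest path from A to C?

Comparing a few candidate routes:
A → D → B → C: 4 + 4 + 10 = 18
A → B → C: 13 + 10 = 23
A → C: 20
A → E → C: 11 + 16 = 27
Shortest: 18.

18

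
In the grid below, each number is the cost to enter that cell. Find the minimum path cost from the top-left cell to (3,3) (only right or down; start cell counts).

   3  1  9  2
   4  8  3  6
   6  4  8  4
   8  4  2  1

Path (0,0)→(0,1)→(1,1)→(2,1)→(3,1)→(3,2)→(3,3): 3 + 1 + 8 + 4 + 4 + 2 + 1 = 23.

23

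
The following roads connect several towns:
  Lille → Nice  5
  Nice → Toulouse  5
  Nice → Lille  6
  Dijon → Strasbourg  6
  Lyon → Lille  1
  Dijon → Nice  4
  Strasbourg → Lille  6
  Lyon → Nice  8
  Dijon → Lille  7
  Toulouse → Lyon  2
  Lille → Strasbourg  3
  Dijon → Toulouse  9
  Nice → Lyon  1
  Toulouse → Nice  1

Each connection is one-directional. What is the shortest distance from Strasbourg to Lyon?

12

Routes from Strasbourg to Lyon:
Strasbourg-Lille-Nice-Toulouse-Lyon: 6 + 5 + 5 + 2 = 18
Strasbourg-Lille-Nice-Lyon: 6 + 5 + 1 = 12
Best route has total 12.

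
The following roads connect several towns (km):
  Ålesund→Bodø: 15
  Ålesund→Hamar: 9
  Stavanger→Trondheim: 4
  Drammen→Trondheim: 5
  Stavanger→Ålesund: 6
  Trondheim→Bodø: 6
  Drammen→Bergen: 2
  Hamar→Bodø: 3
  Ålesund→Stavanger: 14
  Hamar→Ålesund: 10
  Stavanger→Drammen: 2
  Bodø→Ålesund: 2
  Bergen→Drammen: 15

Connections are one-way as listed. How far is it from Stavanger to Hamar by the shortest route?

Paths from Stavanger to Hamar:
Stavanger-Ålesund-Hamar: 6 + 9 = 15
Stavanger-Trondheim-Bodø-Ålesund-Hamar: 4 + 6 + 2 + 9 = 21
Stavanger-Drammen-Trondheim-Bodø-Ålesund-Hamar: 2 + 5 + 6 + 2 + 9 = 24
The minimum is 15 km.

15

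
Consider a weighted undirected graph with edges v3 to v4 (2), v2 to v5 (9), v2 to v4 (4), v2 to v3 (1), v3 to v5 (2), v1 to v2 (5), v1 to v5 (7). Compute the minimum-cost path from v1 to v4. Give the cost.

8

A few of the v1→v4 routes:
v1 - v2 - v4: 5 + 4 = 9
v1 - v5 - v3 - v2 - v4: 7 + 2 + 1 + 4 = 14
v1 - v2 - v3 - v4: 5 + 1 + 2 = 8
v1 - v2 - v5 - v3 - v4: 5 + 9 + 2 + 2 = 18
v1 - v5 - v3 - v4: 7 + 2 + 2 = 11
Shortest: 8.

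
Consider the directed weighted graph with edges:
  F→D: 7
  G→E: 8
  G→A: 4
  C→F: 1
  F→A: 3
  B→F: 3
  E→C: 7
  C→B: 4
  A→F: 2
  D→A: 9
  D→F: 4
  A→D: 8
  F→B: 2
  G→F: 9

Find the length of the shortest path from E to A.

Routes from E to A:
E - C - B - F - D - A: 7 + 4 + 3 + 7 + 9 = 30
E - C - F - D - A: 7 + 1 + 7 + 9 = 24
E - C - B - F - A: 7 + 4 + 3 + 3 = 17
E - C - F - A: 7 + 1 + 3 = 11
Shortest: 11.

11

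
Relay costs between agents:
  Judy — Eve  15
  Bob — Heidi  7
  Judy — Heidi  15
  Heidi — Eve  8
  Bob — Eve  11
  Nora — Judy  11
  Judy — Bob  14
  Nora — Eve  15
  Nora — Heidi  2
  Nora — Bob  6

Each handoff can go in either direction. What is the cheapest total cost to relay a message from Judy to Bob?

14

A few of the Judy→Bob routes:
Judy - Nora - Heidi - Bob: 11 + 2 + 7 = 20
Judy - Nora - Bob: 11 + 6 = 17
Judy - Bob: 14
Shortest: 14.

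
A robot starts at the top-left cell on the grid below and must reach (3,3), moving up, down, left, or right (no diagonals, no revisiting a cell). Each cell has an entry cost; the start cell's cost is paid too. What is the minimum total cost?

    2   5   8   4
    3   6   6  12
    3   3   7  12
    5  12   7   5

30

Best path: (0,0) → (1,0) → (2,0) → (2,1) → (2,2) → (3,2) → (3,3)
Cost: 2 + 3 + 3 + 3 + 7 + 7 + 5 = 30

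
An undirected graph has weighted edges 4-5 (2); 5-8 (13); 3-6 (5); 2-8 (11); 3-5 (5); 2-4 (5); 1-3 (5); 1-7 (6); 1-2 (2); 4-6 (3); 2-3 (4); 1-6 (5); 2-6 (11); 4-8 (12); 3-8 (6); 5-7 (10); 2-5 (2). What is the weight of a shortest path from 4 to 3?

7

A few of the 4→3 routes:
4→2→3: 5 + 4 = 9
4→6→3: 3 + 5 = 8
4→5→3: 2 + 5 = 7
4→5→2→3: 2 + 2 + 4 = 8
The minimum is 7.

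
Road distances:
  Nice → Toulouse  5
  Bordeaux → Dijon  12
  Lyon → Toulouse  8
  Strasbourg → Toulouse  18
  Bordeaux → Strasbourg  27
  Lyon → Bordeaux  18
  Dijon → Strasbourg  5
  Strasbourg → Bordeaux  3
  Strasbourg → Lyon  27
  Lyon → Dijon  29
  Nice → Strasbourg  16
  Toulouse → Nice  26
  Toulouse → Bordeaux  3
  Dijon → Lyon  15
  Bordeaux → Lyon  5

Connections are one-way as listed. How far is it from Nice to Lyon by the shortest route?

13

Some routes from Nice to Lyon:
Nice → Toulouse → Bordeaux → Lyon: 5 + 3 + 5 = 13
Nice → Strasbourg → Toulouse → Bordeaux → Lyon: 16 + 18 + 3 + 5 = 42
Nice → Toulouse → Bordeaux → Dijon → Lyon: 5 + 3 + 12 + 15 = 35
Nice → Strasbourg → Bordeaux → Lyon: 16 + 3 + 5 = 24
The minimum is 13.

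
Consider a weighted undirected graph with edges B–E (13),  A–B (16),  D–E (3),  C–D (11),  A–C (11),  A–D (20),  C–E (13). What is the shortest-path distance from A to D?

Comparing a few candidate routes:
A - C - E - D: 11 + 13 + 3 = 27
A - D: 20
A - C - D: 11 + 11 = 22
Best route has total 20.

20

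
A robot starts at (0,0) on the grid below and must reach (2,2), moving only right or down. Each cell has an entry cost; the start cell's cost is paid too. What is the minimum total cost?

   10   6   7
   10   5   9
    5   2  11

34

One optimal route is [0,0]→[0,1]→[1,1]→[2,1]→[2,2].
Its cost is 10 + 6 + 5 + 2 + 11 = 34.
(Top row then right column would cost 43.)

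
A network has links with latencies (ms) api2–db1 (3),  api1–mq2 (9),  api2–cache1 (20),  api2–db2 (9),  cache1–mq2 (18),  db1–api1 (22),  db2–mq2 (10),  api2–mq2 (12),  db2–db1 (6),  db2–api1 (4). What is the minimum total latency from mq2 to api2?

12

Some routes from mq2 to api2:
mq2 → db2 → api2: 10 + 9 = 19
mq2 → db2 → db1 → api2: 10 + 6 + 3 = 19
mq2 → api2: 12
Best route has total 12 ms.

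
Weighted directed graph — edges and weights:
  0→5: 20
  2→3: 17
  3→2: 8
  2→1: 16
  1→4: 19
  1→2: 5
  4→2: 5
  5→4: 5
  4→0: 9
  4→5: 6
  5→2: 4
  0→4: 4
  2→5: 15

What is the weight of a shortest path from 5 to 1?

20

Routes from 5 to 1:
5 → 2 → 1: 4 + 16 = 20
5 → 4 → 2 → 1: 5 + 5 + 16 = 26
Best route has total 20.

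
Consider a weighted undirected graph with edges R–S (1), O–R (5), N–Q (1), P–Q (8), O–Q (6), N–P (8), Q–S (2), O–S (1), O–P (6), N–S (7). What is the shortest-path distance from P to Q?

A few of the P→Q routes:
P→O→R→S→Q: 6 + 5 + 1 + 2 = 14
P→Q: 8
P→O→Q: 6 + 6 = 12
P→N→Q: 8 + 1 = 9
P→O→S→Q: 6 + 1 + 2 = 9
P→O→S→N→Q: 6 + 1 + 7 + 1 = 15
The minimum is 8.

8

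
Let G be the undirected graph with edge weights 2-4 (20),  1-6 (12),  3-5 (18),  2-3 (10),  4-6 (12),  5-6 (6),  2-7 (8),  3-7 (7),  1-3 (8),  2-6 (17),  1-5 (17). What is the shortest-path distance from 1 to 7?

Checking several routes:
1 → 3 → 7: 8 + 7 = 15
1 → 6 → 2 → 7: 12 + 17 + 8 = 37
1 → 5 → 3 → 7: 17 + 18 + 7 = 42
1 → 3 → 2 → 7: 8 + 10 + 8 = 26
Best route has total 15.

15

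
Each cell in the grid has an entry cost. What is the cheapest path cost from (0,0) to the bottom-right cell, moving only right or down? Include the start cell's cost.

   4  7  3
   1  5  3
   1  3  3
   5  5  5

17

One optimal route is [0,0]→[1,0]→[2,0]→[2,1]→[2,2]→[3,2].
Its cost is 4 + 1 + 1 + 3 + 3 + 5 = 17.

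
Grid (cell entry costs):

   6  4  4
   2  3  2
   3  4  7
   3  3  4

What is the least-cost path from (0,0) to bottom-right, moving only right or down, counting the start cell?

Cheapest: (0,0) -> (1,0) -> (2,0) -> (3,0) -> (3,1) -> (3,2)
  6 + 2 + 3 + 3 + 3 + 4 = 21

21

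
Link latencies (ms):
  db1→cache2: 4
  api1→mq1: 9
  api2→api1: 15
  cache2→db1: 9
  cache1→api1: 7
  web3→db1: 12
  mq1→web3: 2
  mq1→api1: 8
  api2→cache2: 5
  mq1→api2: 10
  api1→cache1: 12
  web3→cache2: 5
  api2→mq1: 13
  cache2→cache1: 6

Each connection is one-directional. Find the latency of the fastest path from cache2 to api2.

Paths from cache2 to api2:
cache2→cache1→api1→mq1→api2: 6 + 7 + 9 + 10 = 32
The minimum is 32 ms.

32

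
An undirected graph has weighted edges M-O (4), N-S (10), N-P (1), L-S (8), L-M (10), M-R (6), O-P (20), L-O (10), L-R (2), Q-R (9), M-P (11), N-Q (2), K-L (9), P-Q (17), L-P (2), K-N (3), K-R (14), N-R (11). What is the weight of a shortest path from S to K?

13

Some routes from S to K:
S -> N -> K: 10 + 3 = 13
S -> L -> P -> N -> K: 8 + 2 + 1 + 3 = 14
S -> L -> K: 8 + 9 = 17
S -> L -> R -> Q -> N -> K: 8 + 2 + 9 + 2 + 3 = 24
S -> L -> R -> N -> K: 8 + 2 + 11 + 3 = 24
S -> N -> P -> L -> K: 10 + 1 + 2 + 9 = 22
Best route has total 13.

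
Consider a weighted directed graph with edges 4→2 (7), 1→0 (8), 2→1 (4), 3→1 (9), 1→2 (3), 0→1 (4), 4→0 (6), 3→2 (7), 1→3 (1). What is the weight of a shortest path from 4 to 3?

11

Candidate routes:
4→0→1→3: 6 + 4 + 1 = 11
4→2→1→3: 7 + 4 + 1 = 12
Best route has total 11.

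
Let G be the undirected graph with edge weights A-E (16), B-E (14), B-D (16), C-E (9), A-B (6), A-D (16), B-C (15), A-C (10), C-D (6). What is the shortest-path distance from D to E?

15

Some routes from D to E:
D-C-E: 6 + 9 = 15
D-B-E: 16 + 14 = 30
D-A-E: 16 + 16 = 32
Best route has total 15.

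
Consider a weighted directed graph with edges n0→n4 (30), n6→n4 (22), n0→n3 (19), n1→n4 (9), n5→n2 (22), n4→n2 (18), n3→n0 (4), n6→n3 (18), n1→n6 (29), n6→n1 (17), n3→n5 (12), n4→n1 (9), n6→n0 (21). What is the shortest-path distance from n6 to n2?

Checking several routes:
n6 → n4 → n2: 22 + 18 = 40
n6 → n1 → n4 → n2: 17 + 9 + 18 = 44
n6 → n3 → n5 → n2: 18 + 12 + 22 = 52
n6 → n0 → n4 → n2: 21 + 30 + 18 = 69
n6 → n3 → n0 → n4 → n2: 18 + 4 + 30 + 18 = 70
Best route has total 40.

40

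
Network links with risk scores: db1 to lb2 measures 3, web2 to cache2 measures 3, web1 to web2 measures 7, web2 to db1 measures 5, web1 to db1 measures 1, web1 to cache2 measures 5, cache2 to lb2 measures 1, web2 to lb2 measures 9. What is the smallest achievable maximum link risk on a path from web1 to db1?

1

Some routes from web1 to db1:
web1-cache2-lb2-db1: max(5, 1, 3) = 5
web1-db1: max(1) = 1
web1-cache2-web2-db1: max(5, 3, 5) = 5
Best route has worst link 1.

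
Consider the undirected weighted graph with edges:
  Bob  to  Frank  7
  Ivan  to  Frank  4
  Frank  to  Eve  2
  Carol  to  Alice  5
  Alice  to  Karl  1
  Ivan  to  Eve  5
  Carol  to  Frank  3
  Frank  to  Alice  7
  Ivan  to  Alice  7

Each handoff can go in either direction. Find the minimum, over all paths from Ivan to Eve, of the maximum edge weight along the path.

Paths from Ivan to Eve:
Ivan-Frank-Eve: max(4, 2) = 4
Ivan-Alice-Carol-Frank-Eve: max(7, 5, 3, 2) = 7
Ivan-Alice-Frank-Eve: max(7, 7, 2) = 7
Ivan-Eve: max(5) = 5
The minimum achievable maximum is 4.

4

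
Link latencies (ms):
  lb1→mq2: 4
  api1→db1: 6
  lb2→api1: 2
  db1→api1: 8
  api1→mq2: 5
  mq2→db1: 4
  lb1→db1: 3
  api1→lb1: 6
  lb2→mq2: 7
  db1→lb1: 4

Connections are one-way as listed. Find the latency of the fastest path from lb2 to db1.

8

Comparing a few candidate routes:
lb2-mq2-db1: 7 + 4 = 11
lb2-api1-mq2-db1: 2 + 5 + 4 = 11
lb2-api1-lb1-db1: 2 + 6 + 3 = 11
lb2-api1-db1: 2 + 6 = 8
Shortest: 8 ms.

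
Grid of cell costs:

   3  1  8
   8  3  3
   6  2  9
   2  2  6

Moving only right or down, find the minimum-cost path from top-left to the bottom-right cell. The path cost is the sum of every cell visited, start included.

One optimal route is [0,0] → [0,1] → [1,1] → [2,1] → [3,1] → [3,2].
Its cost is 3 + 1 + 3 + 2 + 2 + 6 = 17.

17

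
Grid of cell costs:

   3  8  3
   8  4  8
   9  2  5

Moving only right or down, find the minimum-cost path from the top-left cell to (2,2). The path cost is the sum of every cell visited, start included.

22

Best path: [0,0] → [0,1] → [1,1] → [2,1] → [2,2]
Cost: 3 + 8 + 4 + 2 + 5 = 22
(Top row then right column would cost 27.)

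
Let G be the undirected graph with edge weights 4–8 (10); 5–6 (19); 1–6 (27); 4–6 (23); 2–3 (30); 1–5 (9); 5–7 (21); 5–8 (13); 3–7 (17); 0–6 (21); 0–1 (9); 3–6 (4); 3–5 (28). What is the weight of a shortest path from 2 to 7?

Routes from 2 to 7:
2 - 3 - 6 - 1 - 5 - 7: 30 + 4 + 27 + 9 + 21 = 91
2 - 3 - 7: 30 + 17 = 47
2 - 3 - 6 - 4 - 8 - 5 - 7: 30 + 4 + 23 + 10 + 13 + 21 = 101
2 - 3 - 6 - 5 - 7: 30 + 4 + 19 + 21 = 74
2 - 3 - 6 - 0 - 1 - 5 - 7: 30 + 4 + 21 + 9 + 9 + 21 = 94
2 - 3 - 5 - 7: 30 + 28 + 21 = 79
The minimum is 47.

47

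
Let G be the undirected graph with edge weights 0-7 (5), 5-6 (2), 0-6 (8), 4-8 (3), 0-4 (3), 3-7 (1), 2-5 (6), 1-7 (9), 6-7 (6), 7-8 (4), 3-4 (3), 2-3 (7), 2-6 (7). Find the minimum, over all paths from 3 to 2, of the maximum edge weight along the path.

Checking several routes:
3-4-8-7-6-5-2: max(3, 3, 4, 6, 2, 6) = 6
3-4-0-7-6-2: max(3, 3, 5, 6, 7) = 7
3-7-6-5-2: max(1, 6, 2, 6) = 6
3-4-8-7-6-2: max(3, 3, 4, 6, 7) = 7
3-2: max(7) = 7
3-4-0-7-6-5-2: max(3, 3, 5, 6, 2, 6) = 6
Smallest bottleneck: 6.

6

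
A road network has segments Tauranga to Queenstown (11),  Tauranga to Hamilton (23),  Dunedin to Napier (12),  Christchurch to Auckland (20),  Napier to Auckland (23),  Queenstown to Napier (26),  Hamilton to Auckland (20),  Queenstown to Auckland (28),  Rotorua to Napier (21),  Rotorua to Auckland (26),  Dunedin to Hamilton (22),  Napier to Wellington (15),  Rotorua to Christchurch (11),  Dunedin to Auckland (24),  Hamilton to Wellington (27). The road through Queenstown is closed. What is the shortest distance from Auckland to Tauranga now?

43

Comparing a few candidate routes:
Auckland -> Hamilton -> Tauranga: 20 + 23 = 43
Auckland -> Dunedin -> Hamilton -> Tauranga: 24 + 22 + 23 = 69
Auckland -> Napier -> Dunedin -> Hamilton -> Tauranga: 23 + 12 + 22 + 23 = 80
Shortest: 43 km.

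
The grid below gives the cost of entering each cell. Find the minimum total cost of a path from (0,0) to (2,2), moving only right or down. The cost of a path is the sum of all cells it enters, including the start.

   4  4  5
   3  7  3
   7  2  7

Cheapest: [0,0] [0,1] [0,2] [1,2] [2,2]
  4 + 4 + 5 + 3 + 7 = 23

23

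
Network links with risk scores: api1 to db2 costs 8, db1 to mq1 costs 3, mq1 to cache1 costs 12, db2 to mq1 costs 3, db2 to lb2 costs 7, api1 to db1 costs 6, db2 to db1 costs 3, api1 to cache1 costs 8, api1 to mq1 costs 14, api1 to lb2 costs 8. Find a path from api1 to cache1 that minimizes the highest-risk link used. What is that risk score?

Some routes from api1 to cache1:
api1 - db2 - mq1 - cache1: max(8, 3, 12) = 12
api1 - db2 - db1 - mq1 - cache1: max(8, 3, 3, 12) = 12
api1 - lb2 - db2 - db1 - mq1 - cache1: max(8, 7, 3, 3, 12) = 12
api1 - cache1: max(8) = 8
Smallest bottleneck: 8.

8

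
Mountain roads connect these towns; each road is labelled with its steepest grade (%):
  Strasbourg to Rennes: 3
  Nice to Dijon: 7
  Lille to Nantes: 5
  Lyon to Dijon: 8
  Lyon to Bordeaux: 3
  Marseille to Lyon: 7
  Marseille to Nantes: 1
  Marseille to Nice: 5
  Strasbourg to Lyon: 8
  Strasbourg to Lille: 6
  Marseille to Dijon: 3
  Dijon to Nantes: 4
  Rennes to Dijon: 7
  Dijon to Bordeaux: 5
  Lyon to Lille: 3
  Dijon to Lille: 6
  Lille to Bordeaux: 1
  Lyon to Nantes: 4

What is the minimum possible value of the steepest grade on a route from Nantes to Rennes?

Checking several routes:
Nantes -> Lyon -> Bordeaux -> Lille -> Strasbourg -> Rennes: max(4, 3, 1, 6, 3) = 6
Nantes -> Dijon -> Bordeaux -> Lyon -> Lille -> Strasbourg -> Rennes: max(4, 5, 3, 3, 6, 3) = 6
Nantes -> Dijon -> Bordeaux -> Lille -> Strasbourg -> Rennes: max(4, 5, 1, 6, 3) = 6
Nantes -> Lyon -> Bordeaux -> Dijon -> Lille -> Strasbourg -> Rennes: max(4, 3, 5, 6, 6, 3) = 6
Nantes -> Lyon -> Lille -> Strasbourg -> Rennes: max(4, 3, 6, 3) = 6
Nantes -> Dijon -> Lille -> Strasbourg -> Rennes: max(4, 6, 6, 3) = 6
Best route has worst link 6%.

6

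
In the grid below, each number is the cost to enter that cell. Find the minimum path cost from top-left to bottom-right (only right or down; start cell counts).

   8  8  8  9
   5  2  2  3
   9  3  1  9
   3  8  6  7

Path r0c0 → r1c0 → r1c1 → r1c2 → r2c2 → r3c2 → r3c3: 8 + 5 + 2 + 2 + 1 + 6 + 7 = 31.
For comparison, the top-then-right route costs 52.

31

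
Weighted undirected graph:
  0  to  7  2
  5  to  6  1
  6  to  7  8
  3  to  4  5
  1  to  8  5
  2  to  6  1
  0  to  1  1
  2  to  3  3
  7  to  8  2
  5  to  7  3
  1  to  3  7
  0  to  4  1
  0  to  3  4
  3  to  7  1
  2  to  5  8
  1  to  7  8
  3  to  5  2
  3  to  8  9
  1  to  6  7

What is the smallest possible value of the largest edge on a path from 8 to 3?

Comparing a few candidate routes:
8→7→5→6→2→3: max(2, 3, 1, 1, 3) = 3
8→7→5→3: max(2, 3, 2) = 3
8→7→3: max(2, 1) = 2
The minimum achievable maximum is 2.

2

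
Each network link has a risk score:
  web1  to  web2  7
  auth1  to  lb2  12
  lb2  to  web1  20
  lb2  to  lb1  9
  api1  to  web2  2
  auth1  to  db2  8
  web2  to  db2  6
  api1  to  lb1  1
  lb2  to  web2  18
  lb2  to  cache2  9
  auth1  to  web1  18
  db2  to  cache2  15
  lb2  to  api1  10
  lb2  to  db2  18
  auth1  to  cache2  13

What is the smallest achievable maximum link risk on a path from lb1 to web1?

Some routes from lb1 to web1:
lb1 → lb2 → api1 → web2 → web1: max(9, 10, 2, 7) = 10
lb1 → api1 → lb2 → auth1 → db2 → web2 → web1: max(1, 10, 12, 8, 6, 7) = 12
lb1 → api1 → lb2 → cache2 → auth1 → db2 → web2 → web1: max(1, 10, 9, 13, 8, 6, 7) = 13
lb1 → api1 → web2 → web1: max(1, 2, 7) = 7
lb1 → lb2 → auth1 → db2 → web2 → web1: max(9, 12, 8, 6, 7) = 12
The minimum achievable maximum is 7.

7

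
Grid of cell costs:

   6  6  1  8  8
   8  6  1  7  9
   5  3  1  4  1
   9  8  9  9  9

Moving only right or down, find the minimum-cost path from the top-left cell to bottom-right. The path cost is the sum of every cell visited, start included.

29

Path [0,0] -> [0,1] -> [0,2] -> [1,2] -> [2,2] -> [2,3] -> [2,4] -> [3,4]: 6 + 6 + 1 + 1 + 1 + 4 + 1 + 9 = 29.
For comparison, the top-then-right route costs 48.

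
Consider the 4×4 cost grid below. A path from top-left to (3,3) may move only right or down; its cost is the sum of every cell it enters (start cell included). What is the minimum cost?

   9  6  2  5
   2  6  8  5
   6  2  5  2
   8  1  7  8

Best path: (0,0) → (1,0) → (1,1) → (2,1) → (2,2) → (2,3) → (3,3)
Cost: 9 + 2 + 6 + 2 + 5 + 2 + 8 = 34
(Top row then right column would cost 37.)

34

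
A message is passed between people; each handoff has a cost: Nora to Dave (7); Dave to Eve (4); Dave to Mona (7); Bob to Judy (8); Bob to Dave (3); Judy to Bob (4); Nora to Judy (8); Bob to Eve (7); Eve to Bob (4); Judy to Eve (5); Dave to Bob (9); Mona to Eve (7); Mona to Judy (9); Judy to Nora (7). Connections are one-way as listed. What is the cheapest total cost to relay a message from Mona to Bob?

Candidate routes:
Mona - Judy - Eve - Bob: 9 + 5 + 4 = 18
Mona - Judy - Nora - Dave - Bob: 9 + 7 + 7 + 9 = 32
Mona - Judy - Nora - Dave - Eve - Bob: 9 + 7 + 7 + 4 + 4 = 31
Mona - Judy - Bob: 9 + 4 = 13
Mona - Eve - Bob: 7 + 4 = 11
The minimum is 11.

11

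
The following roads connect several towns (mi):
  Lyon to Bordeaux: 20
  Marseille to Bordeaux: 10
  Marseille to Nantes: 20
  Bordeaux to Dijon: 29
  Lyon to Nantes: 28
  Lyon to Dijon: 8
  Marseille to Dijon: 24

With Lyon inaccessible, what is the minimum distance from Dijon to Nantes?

Routes from Dijon to Nantes avoiding Lyon:
Dijon→Bordeaux→Marseille→Nantes: 29 + 10 + 20 = 59
Dijon→Marseille→Nantes: 24 + 20 = 44
Best route has total 44 mi.

44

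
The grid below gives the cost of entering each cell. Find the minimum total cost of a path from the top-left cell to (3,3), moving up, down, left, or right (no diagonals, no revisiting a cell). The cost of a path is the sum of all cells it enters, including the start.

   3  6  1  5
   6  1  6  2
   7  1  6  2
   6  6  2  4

Cheapest: r0c0→r0c1→r0c2→r0c3→r1c3→r2c3→r3c3
  3 + 6 + 1 + 5 + 2 + 2 + 4 = 23

23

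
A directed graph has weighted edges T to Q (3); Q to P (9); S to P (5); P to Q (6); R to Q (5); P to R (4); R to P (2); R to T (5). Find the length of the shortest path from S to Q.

11

Routes from S to Q:
S - P - R - T - Q: 5 + 4 + 5 + 3 = 17
S - P - Q: 5 + 6 = 11
S - P - R - Q: 5 + 4 + 5 = 14
Best route has total 11.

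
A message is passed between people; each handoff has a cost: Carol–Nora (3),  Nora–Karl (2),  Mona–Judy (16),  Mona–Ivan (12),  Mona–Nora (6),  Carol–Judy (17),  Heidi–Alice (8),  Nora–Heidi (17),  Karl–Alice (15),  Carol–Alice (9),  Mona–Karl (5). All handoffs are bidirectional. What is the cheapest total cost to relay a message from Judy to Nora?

20

A few of the Judy→Nora routes:
Judy - Carol - Nora: 17 + 3 = 20
Judy - Mona - Nora: 16 + 6 = 22
Judy - Mona - Karl - Nora: 16 + 5 + 2 = 23
The minimum is 20.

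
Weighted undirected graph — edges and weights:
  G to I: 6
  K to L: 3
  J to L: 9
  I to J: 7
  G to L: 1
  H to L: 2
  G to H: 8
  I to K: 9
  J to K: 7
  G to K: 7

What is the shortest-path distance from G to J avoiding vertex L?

Paths from G to J avoiding L:
G-I-J: 6 + 7 = 13
G-K-J: 7 + 7 = 14
G-K-I-J: 7 + 9 + 7 = 23
G-I-K-J: 6 + 9 + 7 = 22
The minimum is 13.

13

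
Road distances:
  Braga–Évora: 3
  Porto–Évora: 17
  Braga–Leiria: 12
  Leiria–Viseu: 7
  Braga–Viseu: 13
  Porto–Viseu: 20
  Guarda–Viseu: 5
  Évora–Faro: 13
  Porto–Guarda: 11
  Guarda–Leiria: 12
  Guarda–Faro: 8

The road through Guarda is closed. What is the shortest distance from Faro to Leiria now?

Routes from Faro to Leiria avoiding Guarda:
Faro→Évora→Braga→Viseu→Leiria: 13 + 3 + 13 + 7 = 36
Faro→Évora→Porto→Viseu→Leiria: 13 + 17 + 20 + 7 = 57
Faro→Évora→Porto→Viseu→Braga→Leiria: 13 + 17 + 20 + 13 + 12 = 75
Faro→Évora→Braga→Leiria: 13 + 3 + 12 = 28
The minimum is 28.

28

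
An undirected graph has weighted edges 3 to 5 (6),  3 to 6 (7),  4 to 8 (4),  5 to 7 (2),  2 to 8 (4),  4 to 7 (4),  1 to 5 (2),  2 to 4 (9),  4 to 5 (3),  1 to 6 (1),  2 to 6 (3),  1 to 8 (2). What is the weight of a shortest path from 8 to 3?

A few of the 8→3 routes:
8-1-6-3: 2 + 1 + 7 = 10
8-4-5-3: 4 + 3 + 6 = 13
8-1-5-3: 2 + 2 + 6 = 10
Shortest: 10.

10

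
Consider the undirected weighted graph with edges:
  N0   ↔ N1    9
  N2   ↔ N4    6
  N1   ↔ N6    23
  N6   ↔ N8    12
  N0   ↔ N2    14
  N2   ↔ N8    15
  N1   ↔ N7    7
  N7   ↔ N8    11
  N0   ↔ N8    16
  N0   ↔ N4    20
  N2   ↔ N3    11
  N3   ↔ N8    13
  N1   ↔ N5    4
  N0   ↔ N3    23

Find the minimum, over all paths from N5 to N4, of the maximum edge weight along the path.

13

Some routes from N5 to N4:
N5-N1-N0-N2-N4: max(4, 9, 14, 6) = 14
N5-N1-N7-N8-N3-N2-N4: max(4, 7, 11, 13, 11, 6) = 13
N5-N1-N7-N8-N0-N2-N4: max(4, 7, 11, 16, 14, 6) = 16
N5-N1-N7-N8-N2-N4: max(4, 7, 11, 15, 6) = 15
Best route has worst link 13.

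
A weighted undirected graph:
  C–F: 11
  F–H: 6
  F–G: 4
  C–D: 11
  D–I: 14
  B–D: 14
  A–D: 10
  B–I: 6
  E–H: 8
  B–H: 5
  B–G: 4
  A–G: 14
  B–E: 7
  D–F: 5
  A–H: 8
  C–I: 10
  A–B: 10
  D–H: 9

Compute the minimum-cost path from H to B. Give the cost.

Some routes from H to B:
H → F → G → B: 6 + 4 + 4 = 14
H → A → B: 8 + 10 = 18
H → E → B: 8 + 7 = 15
H → B: 5
The minimum is 5.

5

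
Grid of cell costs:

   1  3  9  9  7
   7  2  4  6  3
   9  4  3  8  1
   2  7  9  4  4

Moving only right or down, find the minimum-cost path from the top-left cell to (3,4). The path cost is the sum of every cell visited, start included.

Path r0c0 -> r0c1 -> r1c1 -> r1c2 -> r1c3 -> r1c4 -> r2c4 -> r3c4: 1 + 3 + 2 + 4 + 6 + 3 + 1 + 4 = 24.
(Top row then right column would cost 37.)

24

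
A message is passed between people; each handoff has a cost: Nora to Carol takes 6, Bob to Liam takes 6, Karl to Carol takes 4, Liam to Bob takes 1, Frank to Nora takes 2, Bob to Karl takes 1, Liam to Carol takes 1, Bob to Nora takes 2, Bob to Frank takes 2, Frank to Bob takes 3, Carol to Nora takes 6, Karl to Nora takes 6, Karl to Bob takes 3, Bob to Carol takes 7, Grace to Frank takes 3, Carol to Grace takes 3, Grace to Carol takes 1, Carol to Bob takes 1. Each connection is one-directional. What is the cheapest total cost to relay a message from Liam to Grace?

4

A few of the Liam→Grace routes:
Liam-Bob-Carol-Grace: 1 + 7 + 3 = 11
Liam-Bob-Nora-Carol-Grace: 1 + 2 + 6 + 3 = 12
Liam-Carol-Grace: 1 + 3 = 4
Liam-Bob-Karl-Carol-Grace: 1 + 1 + 4 + 3 = 9
The minimum is 4.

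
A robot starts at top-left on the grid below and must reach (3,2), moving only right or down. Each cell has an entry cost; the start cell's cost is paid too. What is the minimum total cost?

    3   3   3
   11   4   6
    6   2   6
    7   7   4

One optimal route is [0,0]→[0,1]→[1,1]→[2,1]→[2,2]→[3,2].
Its cost is 3 + 3 + 4 + 2 + 6 + 4 = 22.

22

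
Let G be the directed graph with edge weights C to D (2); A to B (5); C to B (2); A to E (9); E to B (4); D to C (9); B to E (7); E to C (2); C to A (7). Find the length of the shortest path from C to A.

Routes from C to A:
C→A: 7
Shortest: 7.

7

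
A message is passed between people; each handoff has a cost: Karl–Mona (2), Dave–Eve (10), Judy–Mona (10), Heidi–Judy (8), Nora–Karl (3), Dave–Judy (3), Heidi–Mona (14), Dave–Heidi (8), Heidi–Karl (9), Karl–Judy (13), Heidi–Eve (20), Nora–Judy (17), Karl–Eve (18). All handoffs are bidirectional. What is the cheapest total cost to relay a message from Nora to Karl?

Some routes from Nora to Karl:
Nora -> Judy -> Karl: 17 + 13 = 30
Nora -> Karl: 3
Nora -> Judy -> Mona -> Karl: 17 + 10 + 2 = 29
Shortest: 3.

3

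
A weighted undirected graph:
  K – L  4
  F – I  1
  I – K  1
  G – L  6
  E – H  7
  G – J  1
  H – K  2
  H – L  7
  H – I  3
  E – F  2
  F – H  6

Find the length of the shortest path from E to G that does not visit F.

Routes from E to G avoiding F:
E - H - I - K - L - G: 7 + 3 + 1 + 4 + 6 = 21
E - H - L - G: 7 + 7 + 6 = 20
E - H - K - L - G: 7 + 2 + 4 + 6 = 19
Best route has total 19.

19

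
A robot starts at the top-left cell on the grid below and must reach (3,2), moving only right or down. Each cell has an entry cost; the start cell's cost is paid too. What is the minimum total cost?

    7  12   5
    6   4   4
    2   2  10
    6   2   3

Best path: r0c0 → r1c0 → r2c0 → r2c1 → r3c1 → r3c2
Cost: 7 + 6 + 2 + 2 + 2 + 3 = 22

22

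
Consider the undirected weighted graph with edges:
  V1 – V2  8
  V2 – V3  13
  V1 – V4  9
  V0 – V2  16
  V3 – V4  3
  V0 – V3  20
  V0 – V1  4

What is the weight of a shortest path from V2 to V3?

13

Checking several routes:
V2 -> V3: 13
V2 -> V1 -> V4 -> V3: 8 + 9 + 3 = 20
V2 -> V1 -> V0 -> V3: 8 + 4 + 20 = 32
The minimum is 13.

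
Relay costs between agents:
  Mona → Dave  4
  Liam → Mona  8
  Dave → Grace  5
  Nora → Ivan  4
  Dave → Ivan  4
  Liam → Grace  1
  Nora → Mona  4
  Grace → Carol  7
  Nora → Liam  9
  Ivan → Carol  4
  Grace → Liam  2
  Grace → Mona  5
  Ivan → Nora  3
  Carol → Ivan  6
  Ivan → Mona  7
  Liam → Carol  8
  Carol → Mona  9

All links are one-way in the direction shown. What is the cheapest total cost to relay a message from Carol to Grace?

18

Checking several routes:
Carol→Mona→Dave→Grace: 9 + 4 + 5 = 18
Carol→Ivan→Nora→Liam→Grace: 6 + 3 + 9 + 1 = 19
Carol→Ivan→Nora→Mona→Dave→Grace: 6 + 3 + 4 + 4 + 5 = 22
The minimum is 18.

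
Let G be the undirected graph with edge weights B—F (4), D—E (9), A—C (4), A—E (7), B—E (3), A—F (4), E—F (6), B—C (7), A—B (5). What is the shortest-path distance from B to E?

3

Comparing a few candidate routes:
B-A-E: 5 + 7 = 12
B-F-E: 4 + 6 = 10
B-F-A-E: 4 + 4 + 7 = 15
B-E: 3
B-A-F-E: 5 + 4 + 6 = 15
Shortest: 3.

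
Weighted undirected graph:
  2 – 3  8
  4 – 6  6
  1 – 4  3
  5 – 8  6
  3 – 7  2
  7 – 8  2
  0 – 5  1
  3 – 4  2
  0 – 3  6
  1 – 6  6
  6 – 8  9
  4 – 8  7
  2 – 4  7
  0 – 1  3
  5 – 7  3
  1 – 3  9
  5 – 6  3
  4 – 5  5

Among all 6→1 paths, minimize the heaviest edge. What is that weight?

3

A few of the 6→1 routes:
6-5-0-1: max(3, 1, 3) = 3
6-5-4-3-0-1: max(3, 5, 2, 6, 3) = 6
6-5-7-3-4-1: max(3, 3, 2, 2, 3) = 3
6-5-7-3-0-1: max(3, 3, 2, 6, 3) = 6
6-5-4-1: max(3, 5, 3) = 5
Smallest bottleneck: 3.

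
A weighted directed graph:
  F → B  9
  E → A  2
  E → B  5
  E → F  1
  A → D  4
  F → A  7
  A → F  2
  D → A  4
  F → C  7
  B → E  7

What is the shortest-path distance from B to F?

Candidate routes:
B-E-A-F: 7 + 2 + 2 = 11
B-E-F: 7 + 1 = 8
The minimum is 8.

8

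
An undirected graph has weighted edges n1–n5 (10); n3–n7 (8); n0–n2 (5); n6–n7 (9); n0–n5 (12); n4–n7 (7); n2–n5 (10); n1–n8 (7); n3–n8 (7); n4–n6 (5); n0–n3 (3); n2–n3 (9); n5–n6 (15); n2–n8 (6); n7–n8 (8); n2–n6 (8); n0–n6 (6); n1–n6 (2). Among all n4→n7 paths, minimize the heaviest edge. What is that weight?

A few of the n4→n7 routes:
n4 - n6 - n1 - n8 - n7: max(5, 2, 7, 8) = 8
n4 - n7: max(7) = 7
n4 - n6 - n1 - n8 - n3 - n7: max(5, 2, 7, 7, 8) = 8
Best route has worst link 7.

7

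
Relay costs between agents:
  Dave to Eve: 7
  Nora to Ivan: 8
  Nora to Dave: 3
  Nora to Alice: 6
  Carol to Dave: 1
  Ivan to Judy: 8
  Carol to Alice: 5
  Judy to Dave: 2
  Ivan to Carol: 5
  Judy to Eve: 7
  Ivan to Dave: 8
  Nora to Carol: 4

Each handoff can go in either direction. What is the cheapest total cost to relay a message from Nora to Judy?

Some routes from Nora to Judy:
Nora→Ivan→Judy: 8 + 8 = 16
Nora→Alice→Carol→Dave→Judy: 6 + 5 + 1 + 2 = 14
Nora→Dave→Judy: 3 + 2 = 5
Nora→Ivan→Carol→Dave→Judy: 8 + 5 + 1 + 2 = 16
Nora→Carol→Dave→Judy: 4 + 1 + 2 = 7
Shortest: 5.

5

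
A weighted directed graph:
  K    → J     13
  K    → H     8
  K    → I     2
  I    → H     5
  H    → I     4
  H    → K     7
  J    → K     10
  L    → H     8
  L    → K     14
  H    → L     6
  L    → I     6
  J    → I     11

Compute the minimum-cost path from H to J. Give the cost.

Candidate routes:
H -> K -> J: 7 + 13 = 20
H -> L -> K -> J: 6 + 14 + 13 = 33
Best route has total 20.

20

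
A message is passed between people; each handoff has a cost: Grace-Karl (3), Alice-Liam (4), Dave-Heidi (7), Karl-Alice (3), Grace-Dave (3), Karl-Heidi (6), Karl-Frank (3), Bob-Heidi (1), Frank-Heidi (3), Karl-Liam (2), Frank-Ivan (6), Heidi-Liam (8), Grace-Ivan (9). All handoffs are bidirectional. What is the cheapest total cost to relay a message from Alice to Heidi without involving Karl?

Candidate routes:
Alice-Liam-Heidi: 4 + 8 = 12
Shortest: 12.

12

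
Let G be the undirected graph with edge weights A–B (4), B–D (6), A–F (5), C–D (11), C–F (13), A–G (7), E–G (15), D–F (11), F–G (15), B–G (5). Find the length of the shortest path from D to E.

A few of the D→E routes:
D → F → G → E: 11 + 15 + 15 = 41
D → F → A → G → E: 11 + 5 + 7 + 15 = 38
D → B → G → E: 6 + 5 + 15 = 26
D → B → A → G → E: 6 + 4 + 7 + 15 = 32
D → F → A → B → G → E: 11 + 5 + 4 + 5 + 15 = 40
The minimum is 26.

26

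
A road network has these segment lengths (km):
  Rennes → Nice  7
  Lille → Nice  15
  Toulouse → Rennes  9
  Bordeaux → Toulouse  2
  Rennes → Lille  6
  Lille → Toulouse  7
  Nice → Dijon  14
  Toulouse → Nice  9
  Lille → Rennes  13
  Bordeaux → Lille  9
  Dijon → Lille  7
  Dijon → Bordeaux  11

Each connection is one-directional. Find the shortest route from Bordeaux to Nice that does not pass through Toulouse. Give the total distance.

Routes from Bordeaux to Nice avoiding Toulouse:
Bordeaux-Lille-Nice: 9 + 15 = 24
Bordeaux-Lille-Rennes-Nice: 9 + 13 + 7 = 29
The minimum is 24 km.

24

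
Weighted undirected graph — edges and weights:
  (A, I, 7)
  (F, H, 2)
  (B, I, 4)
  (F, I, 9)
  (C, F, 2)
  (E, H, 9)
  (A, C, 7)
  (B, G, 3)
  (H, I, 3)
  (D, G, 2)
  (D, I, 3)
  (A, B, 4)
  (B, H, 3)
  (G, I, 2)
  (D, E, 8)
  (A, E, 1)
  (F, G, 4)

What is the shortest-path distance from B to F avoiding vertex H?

Some routes from B to F avoiding H:
B-I-D-G-F: 4 + 3 + 2 + 4 = 13
B-G-F: 3 + 4 = 7
B-I-F: 4 + 9 = 13
B-G-I-F: 3 + 2 + 9 = 14
B-A-C-F: 4 + 7 + 2 = 13
B-I-G-F: 4 + 2 + 4 = 10
The minimum is 7.

7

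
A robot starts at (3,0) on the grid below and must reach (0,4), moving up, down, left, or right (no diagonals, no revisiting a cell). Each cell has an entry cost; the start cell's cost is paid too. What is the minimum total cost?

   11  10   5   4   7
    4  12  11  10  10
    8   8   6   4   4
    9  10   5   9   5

Best path: (3,0) (3,1) (3,2) (2,2) (2,3) (1,3) (0,3) (0,4)
Cost: 9 + 10 + 5 + 6 + 4 + 10 + 4 + 7 = 55

55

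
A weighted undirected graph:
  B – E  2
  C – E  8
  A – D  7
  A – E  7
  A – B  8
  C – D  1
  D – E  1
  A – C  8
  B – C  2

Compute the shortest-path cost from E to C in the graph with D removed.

A few of the E→C routes:
E -> A -> C: 7 + 8 = 15
E -> B -> C: 2 + 2 = 4
E -> C: 8
Shortest: 4.

4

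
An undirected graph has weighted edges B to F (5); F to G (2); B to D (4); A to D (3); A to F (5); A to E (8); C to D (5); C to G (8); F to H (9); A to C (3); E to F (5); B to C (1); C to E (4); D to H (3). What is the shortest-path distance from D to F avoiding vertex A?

9

Some routes from D to F avoiding A:
D→C→E→F: 5 + 4 + 5 = 14
D→B→F: 4 + 5 = 9
D→C→B→F: 5 + 1 + 5 = 11
D→B→C→E→F: 4 + 1 + 4 + 5 = 14
D→H→F: 3 + 9 = 12
Shortest: 9.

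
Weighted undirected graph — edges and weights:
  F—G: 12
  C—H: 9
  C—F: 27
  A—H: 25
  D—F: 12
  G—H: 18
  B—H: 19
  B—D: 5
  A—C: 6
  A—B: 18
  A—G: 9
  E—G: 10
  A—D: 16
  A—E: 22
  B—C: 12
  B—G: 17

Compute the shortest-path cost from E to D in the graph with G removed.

38

Checking several routes:
E→A→C→H→B→D: 22 + 6 + 9 + 19 + 5 = 61
E→A→D: 22 + 16 = 38
E→A→C→B→D: 22 + 6 + 12 + 5 = 45
E→A→C→F→D: 22 + 6 + 27 + 12 = 67
E→A→B→D: 22 + 18 + 5 = 45
Shortest: 38.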